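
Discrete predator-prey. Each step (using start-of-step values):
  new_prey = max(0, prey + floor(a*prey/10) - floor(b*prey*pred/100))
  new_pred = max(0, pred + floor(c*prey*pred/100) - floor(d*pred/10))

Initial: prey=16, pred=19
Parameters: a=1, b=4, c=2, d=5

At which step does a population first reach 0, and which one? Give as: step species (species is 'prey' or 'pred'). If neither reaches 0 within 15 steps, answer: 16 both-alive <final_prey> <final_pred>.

Step 1: prey: 16+1-12=5; pred: 19+6-9=16
Step 2: prey: 5+0-3=2; pred: 16+1-8=9
Step 3: prey: 2+0-0=2; pred: 9+0-4=5
Step 4: prey: 2+0-0=2; pred: 5+0-2=3
Step 5: prey: 2+0-0=2; pred: 3+0-1=2
Step 6: prey: 2+0-0=2; pred: 2+0-1=1
Step 7: prey: 2+0-0=2; pred: 1+0-0=1
Steps 8-15: state stable at prey=2, pred=1 (no change)
No extinction within 15 steps

Answer: 16 both-alive 2 1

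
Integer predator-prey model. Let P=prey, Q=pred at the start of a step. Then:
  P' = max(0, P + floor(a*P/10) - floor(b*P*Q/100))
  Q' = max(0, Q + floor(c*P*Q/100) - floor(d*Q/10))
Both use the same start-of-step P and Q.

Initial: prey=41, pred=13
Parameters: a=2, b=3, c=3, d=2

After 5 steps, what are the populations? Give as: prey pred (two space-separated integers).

Answer: 0 37

Derivation:
Step 1: prey: 41+8-15=34; pred: 13+15-2=26
Step 2: prey: 34+6-26=14; pred: 26+26-5=47
Step 3: prey: 14+2-19=0; pred: 47+19-9=57
Step 4: prey: 0+0-0=0; pred: 57+0-11=46
Step 5: prey: 0+0-0=0; pred: 46+0-9=37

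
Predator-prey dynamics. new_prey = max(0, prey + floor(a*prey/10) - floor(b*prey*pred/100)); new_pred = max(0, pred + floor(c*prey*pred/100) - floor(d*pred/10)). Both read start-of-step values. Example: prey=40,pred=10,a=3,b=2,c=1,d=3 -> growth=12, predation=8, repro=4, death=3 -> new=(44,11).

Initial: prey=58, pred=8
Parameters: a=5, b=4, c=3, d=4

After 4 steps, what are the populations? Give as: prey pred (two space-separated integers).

Step 1: prey: 58+29-18=69; pred: 8+13-3=18
Step 2: prey: 69+34-49=54; pred: 18+37-7=48
Step 3: prey: 54+27-103=0; pred: 48+77-19=106
Step 4: prey: 0+0-0=0; pred: 106+0-42=64

Answer: 0 64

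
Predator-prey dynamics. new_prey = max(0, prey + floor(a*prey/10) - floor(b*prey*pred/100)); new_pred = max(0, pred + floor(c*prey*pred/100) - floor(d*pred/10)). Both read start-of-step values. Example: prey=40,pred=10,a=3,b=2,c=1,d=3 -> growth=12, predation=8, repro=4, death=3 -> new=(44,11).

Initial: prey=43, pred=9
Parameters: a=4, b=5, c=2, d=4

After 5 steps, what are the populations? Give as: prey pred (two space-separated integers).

Step 1: prey: 43+17-19=41; pred: 9+7-3=13
Step 2: prey: 41+16-26=31; pred: 13+10-5=18
Step 3: prey: 31+12-27=16; pred: 18+11-7=22
Step 4: prey: 16+6-17=5; pred: 22+7-8=21
Step 5: prey: 5+2-5=2; pred: 21+2-8=15

Answer: 2 15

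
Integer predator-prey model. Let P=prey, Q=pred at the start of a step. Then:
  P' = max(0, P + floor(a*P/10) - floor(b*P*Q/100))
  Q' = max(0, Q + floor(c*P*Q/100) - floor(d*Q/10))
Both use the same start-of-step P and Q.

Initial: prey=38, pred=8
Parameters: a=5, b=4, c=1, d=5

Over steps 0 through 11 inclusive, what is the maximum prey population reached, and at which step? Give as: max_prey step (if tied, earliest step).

Answer: 107 6

Derivation:
Step 1: prey: 38+19-12=45; pred: 8+3-4=7
Step 2: prey: 45+22-12=55; pred: 7+3-3=7
Step 3: prey: 55+27-15=67; pred: 7+3-3=7
Step 4: prey: 67+33-18=82; pred: 7+4-3=8
Step 5: prey: 82+41-26=97; pred: 8+6-4=10
Step 6: prey: 97+48-38=107; pred: 10+9-5=14
Step 7: prey: 107+53-59=101; pred: 14+14-7=21
Step 8: prey: 101+50-84=67; pred: 21+21-10=32
Step 9: prey: 67+33-85=15; pred: 32+21-16=37
Step 10: prey: 15+7-22=0; pred: 37+5-18=24
Step 11: prey: 0+0-0=0; pred: 24+0-12=12
Max prey = 107 at step 6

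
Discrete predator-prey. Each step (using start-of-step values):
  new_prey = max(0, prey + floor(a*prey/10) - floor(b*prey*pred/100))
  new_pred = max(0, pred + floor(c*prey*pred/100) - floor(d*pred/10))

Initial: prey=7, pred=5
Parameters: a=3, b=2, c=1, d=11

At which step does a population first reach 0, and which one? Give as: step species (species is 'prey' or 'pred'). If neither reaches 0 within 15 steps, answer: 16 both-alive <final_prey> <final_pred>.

Answer: 1 pred

Derivation:
Step 1: prey: 7+2-0=9; pred: 5+0-5=0
First extinction: pred at step 1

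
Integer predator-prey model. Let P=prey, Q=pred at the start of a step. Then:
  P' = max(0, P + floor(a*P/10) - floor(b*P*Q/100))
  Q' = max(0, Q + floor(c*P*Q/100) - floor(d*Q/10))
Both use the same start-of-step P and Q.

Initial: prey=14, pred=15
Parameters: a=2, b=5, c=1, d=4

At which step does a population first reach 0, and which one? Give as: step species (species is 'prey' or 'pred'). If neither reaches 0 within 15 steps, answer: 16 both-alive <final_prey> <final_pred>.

Step 1: prey: 14+2-10=6; pred: 15+2-6=11
Step 2: prey: 6+1-3=4; pred: 11+0-4=7
Step 3: prey: 4+0-1=3; pred: 7+0-2=5
Step 4: prey: 3+0-0=3; pred: 5+0-2=3
Step 5: prey: 3+0-0=3; pred: 3+0-1=2
Step 6: prey: 3+0-0=3; pred: 2+0-0=2
Steps 7-15: state stable at prey=3, pred=2 (no change)
No extinction within 15 steps

Answer: 16 both-alive 3 2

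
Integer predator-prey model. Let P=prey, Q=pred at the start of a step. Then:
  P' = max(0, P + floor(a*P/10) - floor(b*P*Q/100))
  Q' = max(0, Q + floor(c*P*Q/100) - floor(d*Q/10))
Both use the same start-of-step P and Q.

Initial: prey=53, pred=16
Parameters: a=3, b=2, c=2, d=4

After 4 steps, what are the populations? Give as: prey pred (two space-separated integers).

Step 1: prey: 53+15-16=52; pred: 16+16-6=26
Step 2: prey: 52+15-27=40; pred: 26+27-10=43
Step 3: prey: 40+12-34=18; pred: 43+34-17=60
Step 4: prey: 18+5-21=2; pred: 60+21-24=57

Answer: 2 57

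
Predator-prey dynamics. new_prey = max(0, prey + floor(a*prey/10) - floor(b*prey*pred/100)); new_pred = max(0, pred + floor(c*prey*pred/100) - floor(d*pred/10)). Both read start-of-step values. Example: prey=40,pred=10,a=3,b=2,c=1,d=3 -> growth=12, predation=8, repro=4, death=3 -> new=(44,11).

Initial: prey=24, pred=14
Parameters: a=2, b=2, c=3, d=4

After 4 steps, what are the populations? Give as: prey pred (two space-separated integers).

Step 1: prey: 24+4-6=22; pred: 14+10-5=19
Step 2: prey: 22+4-8=18; pred: 19+12-7=24
Step 3: prey: 18+3-8=13; pred: 24+12-9=27
Step 4: prey: 13+2-7=8; pred: 27+10-10=27

Answer: 8 27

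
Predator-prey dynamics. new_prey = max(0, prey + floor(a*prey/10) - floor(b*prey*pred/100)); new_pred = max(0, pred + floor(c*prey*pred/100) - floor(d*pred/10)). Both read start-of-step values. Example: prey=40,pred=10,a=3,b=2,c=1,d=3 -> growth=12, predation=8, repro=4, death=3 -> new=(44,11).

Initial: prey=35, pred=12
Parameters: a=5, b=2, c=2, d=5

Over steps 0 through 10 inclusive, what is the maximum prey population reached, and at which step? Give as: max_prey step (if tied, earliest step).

Answer: 61 3

Derivation:
Step 1: prey: 35+17-8=44; pred: 12+8-6=14
Step 2: prey: 44+22-12=54; pred: 14+12-7=19
Step 3: prey: 54+27-20=61; pred: 19+20-9=30
Step 4: prey: 61+30-36=55; pred: 30+36-15=51
Step 5: prey: 55+27-56=26; pred: 51+56-25=82
Step 6: prey: 26+13-42=0; pred: 82+42-41=83
Step 7: prey: 0+0-0=0; pred: 83+0-41=42
Step 8: prey: 0+0-0=0; pred: 42+0-21=21
Step 9: prey: 0+0-0=0; pred: 21+0-10=11
Step 10: prey: 0+0-0=0; pred: 11+0-5=6
Max prey = 61 at step 3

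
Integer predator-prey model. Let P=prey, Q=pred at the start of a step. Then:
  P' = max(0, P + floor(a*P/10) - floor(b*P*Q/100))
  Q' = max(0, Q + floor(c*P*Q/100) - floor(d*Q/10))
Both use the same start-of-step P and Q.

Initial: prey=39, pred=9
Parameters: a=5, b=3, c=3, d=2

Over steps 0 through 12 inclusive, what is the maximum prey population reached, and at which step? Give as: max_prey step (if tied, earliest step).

Answer: 48 1

Derivation:
Step 1: prey: 39+19-10=48; pred: 9+10-1=18
Step 2: prey: 48+24-25=47; pred: 18+25-3=40
Step 3: prey: 47+23-56=14; pred: 40+56-8=88
Step 4: prey: 14+7-36=0; pred: 88+36-17=107
Step 5: prey: 0+0-0=0; pred: 107+0-21=86
Step 6: prey: 0+0-0=0; pred: 86+0-17=69
Step 7: prey: 0+0-0=0; pred: 69+0-13=56
Step 8: prey: 0+0-0=0; pred: 56+0-11=45
Step 9: prey: 0+0-0=0; pred: 45+0-9=36
Step 10: prey: 0+0-0=0; pred: 36+0-7=29
Step 11: prey: 0+0-0=0; pred: 29+0-5=24
Step 12: prey: 0+0-0=0; pred: 24+0-4=20
Max prey = 48 at step 1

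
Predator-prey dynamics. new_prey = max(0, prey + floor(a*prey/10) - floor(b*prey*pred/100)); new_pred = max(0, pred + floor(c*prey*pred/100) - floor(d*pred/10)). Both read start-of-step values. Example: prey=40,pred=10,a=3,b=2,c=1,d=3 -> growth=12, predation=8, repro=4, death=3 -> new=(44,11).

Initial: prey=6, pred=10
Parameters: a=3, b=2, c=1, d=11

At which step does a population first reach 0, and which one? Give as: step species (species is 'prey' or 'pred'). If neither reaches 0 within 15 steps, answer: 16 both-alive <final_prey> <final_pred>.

Step 1: prey: 6+1-1=6; pred: 10+0-11=0
First extinction: pred at step 1

Answer: 1 pred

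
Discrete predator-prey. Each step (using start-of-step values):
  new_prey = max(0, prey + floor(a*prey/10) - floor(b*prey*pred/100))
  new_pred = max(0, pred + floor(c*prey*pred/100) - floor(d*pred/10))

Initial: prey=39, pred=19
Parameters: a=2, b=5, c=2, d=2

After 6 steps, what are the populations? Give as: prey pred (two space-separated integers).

Answer: 0 13

Derivation:
Step 1: prey: 39+7-37=9; pred: 19+14-3=30
Step 2: prey: 9+1-13=0; pred: 30+5-6=29
Step 3: prey: 0+0-0=0; pred: 29+0-5=24
Step 4: prey: 0+0-0=0; pred: 24+0-4=20
Step 5: prey: 0+0-0=0; pred: 20+0-4=16
Step 6: prey: 0+0-0=0; pred: 16+0-3=13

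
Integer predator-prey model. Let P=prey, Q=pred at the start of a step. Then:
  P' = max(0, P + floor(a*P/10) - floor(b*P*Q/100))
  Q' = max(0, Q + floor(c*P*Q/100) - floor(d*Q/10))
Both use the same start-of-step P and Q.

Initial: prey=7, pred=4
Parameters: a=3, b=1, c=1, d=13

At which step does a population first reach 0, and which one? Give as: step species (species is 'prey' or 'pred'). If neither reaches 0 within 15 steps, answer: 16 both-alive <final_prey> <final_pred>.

Answer: 1 pred

Derivation:
Step 1: prey: 7+2-0=9; pred: 4+0-5=0
First extinction: pred at step 1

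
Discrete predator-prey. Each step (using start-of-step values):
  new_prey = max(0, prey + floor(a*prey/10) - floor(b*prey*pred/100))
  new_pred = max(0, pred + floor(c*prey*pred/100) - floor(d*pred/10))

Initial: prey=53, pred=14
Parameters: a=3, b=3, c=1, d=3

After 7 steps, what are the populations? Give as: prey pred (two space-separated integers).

Step 1: prey: 53+15-22=46; pred: 14+7-4=17
Step 2: prey: 46+13-23=36; pred: 17+7-5=19
Step 3: prey: 36+10-20=26; pred: 19+6-5=20
Step 4: prey: 26+7-15=18; pred: 20+5-6=19
Step 5: prey: 18+5-10=13; pred: 19+3-5=17
Step 6: prey: 13+3-6=10; pred: 17+2-5=14
Step 7: prey: 10+3-4=9; pred: 14+1-4=11

Answer: 9 11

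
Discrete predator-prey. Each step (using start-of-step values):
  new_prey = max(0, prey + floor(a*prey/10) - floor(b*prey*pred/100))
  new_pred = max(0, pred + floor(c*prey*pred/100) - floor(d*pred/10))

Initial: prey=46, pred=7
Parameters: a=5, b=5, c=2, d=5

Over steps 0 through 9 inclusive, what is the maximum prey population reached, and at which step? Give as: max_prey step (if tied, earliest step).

Answer: 53 1

Derivation:
Step 1: prey: 46+23-16=53; pred: 7+6-3=10
Step 2: prey: 53+26-26=53; pred: 10+10-5=15
Step 3: prey: 53+26-39=40; pred: 15+15-7=23
Step 4: prey: 40+20-46=14; pred: 23+18-11=30
Step 5: prey: 14+7-21=0; pred: 30+8-15=23
Step 6: prey: 0+0-0=0; pred: 23+0-11=12
Step 7: prey: 0+0-0=0; pred: 12+0-6=6
Step 8: prey: 0+0-0=0; pred: 6+0-3=3
Step 9: prey: 0+0-0=0; pred: 3+0-1=2
Max prey = 53 at step 1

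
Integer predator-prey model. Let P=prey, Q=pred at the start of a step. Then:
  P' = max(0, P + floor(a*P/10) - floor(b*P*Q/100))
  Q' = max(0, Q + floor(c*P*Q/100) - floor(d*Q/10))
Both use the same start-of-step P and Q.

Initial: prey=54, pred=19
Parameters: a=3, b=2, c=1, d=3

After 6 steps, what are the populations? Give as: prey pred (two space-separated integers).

Answer: 10 25

Derivation:
Step 1: prey: 54+16-20=50; pred: 19+10-5=24
Step 2: prey: 50+15-24=41; pred: 24+12-7=29
Step 3: prey: 41+12-23=30; pred: 29+11-8=32
Step 4: prey: 30+9-19=20; pred: 32+9-9=32
Step 5: prey: 20+6-12=14; pred: 32+6-9=29
Step 6: prey: 14+4-8=10; pred: 29+4-8=25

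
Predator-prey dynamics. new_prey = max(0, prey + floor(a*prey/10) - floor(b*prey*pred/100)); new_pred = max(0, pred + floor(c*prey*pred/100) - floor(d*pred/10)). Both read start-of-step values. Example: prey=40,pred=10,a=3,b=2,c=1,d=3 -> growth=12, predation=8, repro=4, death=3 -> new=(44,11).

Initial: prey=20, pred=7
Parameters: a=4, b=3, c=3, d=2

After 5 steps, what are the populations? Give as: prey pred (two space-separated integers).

Answer: 6 48

Derivation:
Step 1: prey: 20+8-4=24; pred: 7+4-1=10
Step 2: prey: 24+9-7=26; pred: 10+7-2=15
Step 3: prey: 26+10-11=25; pred: 15+11-3=23
Step 4: prey: 25+10-17=18; pred: 23+17-4=36
Step 5: prey: 18+7-19=6; pred: 36+19-7=48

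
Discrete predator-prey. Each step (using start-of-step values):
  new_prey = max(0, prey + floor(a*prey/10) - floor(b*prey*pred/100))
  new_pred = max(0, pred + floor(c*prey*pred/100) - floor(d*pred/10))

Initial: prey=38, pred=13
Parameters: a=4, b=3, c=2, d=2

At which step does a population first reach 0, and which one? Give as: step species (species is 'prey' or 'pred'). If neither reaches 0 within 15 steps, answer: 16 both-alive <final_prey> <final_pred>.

Step 1: prey: 38+15-14=39; pred: 13+9-2=20
Step 2: prey: 39+15-23=31; pred: 20+15-4=31
Step 3: prey: 31+12-28=15; pred: 31+19-6=44
Step 4: prey: 15+6-19=2; pred: 44+13-8=49
Step 5: prey: 2+0-2=0; pred: 49+1-9=41
First extinction: prey at step 5

Answer: 5 prey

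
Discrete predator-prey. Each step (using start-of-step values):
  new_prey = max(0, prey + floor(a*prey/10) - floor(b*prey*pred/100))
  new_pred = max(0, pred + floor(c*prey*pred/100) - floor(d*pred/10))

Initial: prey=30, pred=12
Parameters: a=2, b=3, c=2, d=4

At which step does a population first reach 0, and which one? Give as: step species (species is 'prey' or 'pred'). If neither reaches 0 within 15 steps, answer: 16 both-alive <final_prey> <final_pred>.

Answer: 16 both-alive 16 2

Derivation:
Step 1: prey: 30+6-10=26; pred: 12+7-4=15
Step 2: prey: 26+5-11=20; pred: 15+7-6=16
Step 3: prey: 20+4-9=15; pred: 16+6-6=16
Step 4: prey: 15+3-7=11; pred: 16+4-6=14
Step 5: prey: 11+2-4=9; pred: 14+3-5=12
Step 6: prey: 9+1-3=7; pred: 12+2-4=10
Step 7: prey: 7+1-2=6; pred: 10+1-4=7
Step 8: prey: 6+1-1=6; pred: 7+0-2=5
Step 9: prey: 6+1-0=7; pred: 5+0-2=3
Step 10: prey: 7+1-0=8; pred: 3+0-1=2
Step 11: prey: 8+1-0=9; pred: 2+0-0=2
Step 12: prey: 9+1-0=10; pred: 2+0-0=2
Step 13: prey: 10+2-0=12; pred: 2+0-0=2
Step 14: prey: 12+2-0=14; pred: 2+0-0=2
Step 15: prey: 14+2-0=16; pred: 2+0-0=2
No extinction within 15 steps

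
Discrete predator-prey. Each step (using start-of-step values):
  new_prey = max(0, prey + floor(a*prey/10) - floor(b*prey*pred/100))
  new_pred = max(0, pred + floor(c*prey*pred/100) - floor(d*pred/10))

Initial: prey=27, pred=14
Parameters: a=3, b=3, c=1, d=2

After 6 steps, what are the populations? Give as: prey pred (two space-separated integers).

Answer: 11 13

Derivation:
Step 1: prey: 27+8-11=24; pred: 14+3-2=15
Step 2: prey: 24+7-10=21; pred: 15+3-3=15
Step 3: prey: 21+6-9=18; pred: 15+3-3=15
Step 4: prey: 18+5-8=15; pred: 15+2-3=14
Step 5: prey: 15+4-6=13; pred: 14+2-2=14
Step 6: prey: 13+3-5=11; pred: 14+1-2=13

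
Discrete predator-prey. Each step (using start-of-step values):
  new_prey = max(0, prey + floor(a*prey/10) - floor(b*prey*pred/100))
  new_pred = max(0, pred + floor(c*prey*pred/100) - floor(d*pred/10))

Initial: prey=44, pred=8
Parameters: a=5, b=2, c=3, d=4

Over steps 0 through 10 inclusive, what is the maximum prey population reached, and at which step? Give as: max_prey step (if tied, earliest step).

Answer: 71 2

Derivation:
Step 1: prey: 44+22-7=59; pred: 8+10-3=15
Step 2: prey: 59+29-17=71; pred: 15+26-6=35
Step 3: prey: 71+35-49=57; pred: 35+74-14=95
Step 4: prey: 57+28-108=0; pred: 95+162-38=219
Step 5: prey: 0+0-0=0; pred: 219+0-87=132
Step 6: prey: 0+0-0=0; pred: 132+0-52=80
Step 7: prey: 0+0-0=0; pred: 80+0-32=48
Step 8: prey: 0+0-0=0; pred: 48+0-19=29
Step 9: prey: 0+0-0=0; pred: 29+0-11=18
Step 10: prey: 0+0-0=0; pred: 18+0-7=11
Max prey = 71 at step 2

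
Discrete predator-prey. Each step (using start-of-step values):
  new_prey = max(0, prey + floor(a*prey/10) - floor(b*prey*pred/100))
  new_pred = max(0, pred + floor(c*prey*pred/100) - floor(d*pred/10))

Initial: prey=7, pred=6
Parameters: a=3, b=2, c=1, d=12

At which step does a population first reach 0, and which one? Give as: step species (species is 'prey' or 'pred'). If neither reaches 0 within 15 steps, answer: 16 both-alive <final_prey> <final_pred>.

Answer: 1 pred

Derivation:
Step 1: prey: 7+2-0=9; pred: 6+0-7=0
First extinction: pred at step 1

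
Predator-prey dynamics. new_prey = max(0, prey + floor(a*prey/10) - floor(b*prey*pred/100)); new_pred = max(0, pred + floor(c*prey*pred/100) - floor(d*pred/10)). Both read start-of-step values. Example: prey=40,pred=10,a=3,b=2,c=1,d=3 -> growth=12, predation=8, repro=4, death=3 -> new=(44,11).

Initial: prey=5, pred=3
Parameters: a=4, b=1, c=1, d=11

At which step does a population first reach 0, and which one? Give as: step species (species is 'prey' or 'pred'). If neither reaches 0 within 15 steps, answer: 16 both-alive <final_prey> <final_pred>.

Answer: 1 pred

Derivation:
Step 1: prey: 5+2-0=7; pred: 3+0-3=0
First extinction: pred at step 1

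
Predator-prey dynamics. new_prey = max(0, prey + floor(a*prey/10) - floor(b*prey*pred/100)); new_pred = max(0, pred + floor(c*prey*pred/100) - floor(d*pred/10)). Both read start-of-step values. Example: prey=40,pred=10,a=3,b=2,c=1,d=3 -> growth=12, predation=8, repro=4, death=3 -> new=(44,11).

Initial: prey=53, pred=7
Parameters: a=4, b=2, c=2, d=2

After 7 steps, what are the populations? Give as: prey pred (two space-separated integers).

Step 1: prey: 53+21-7=67; pred: 7+7-1=13
Step 2: prey: 67+26-17=76; pred: 13+17-2=28
Step 3: prey: 76+30-42=64; pred: 28+42-5=65
Step 4: prey: 64+25-83=6; pred: 65+83-13=135
Step 5: prey: 6+2-16=0; pred: 135+16-27=124
Step 6: prey: 0+0-0=0; pred: 124+0-24=100
Step 7: prey: 0+0-0=0; pred: 100+0-20=80

Answer: 0 80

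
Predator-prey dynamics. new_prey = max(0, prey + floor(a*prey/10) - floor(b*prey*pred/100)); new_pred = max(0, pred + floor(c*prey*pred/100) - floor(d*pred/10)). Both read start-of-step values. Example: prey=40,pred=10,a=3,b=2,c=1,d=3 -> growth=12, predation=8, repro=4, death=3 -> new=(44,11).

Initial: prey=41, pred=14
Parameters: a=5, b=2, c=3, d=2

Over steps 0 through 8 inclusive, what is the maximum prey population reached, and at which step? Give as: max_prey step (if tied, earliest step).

Answer: 50 1

Derivation:
Step 1: prey: 41+20-11=50; pred: 14+17-2=29
Step 2: prey: 50+25-29=46; pred: 29+43-5=67
Step 3: prey: 46+23-61=8; pred: 67+92-13=146
Step 4: prey: 8+4-23=0; pred: 146+35-29=152
Step 5: prey: 0+0-0=0; pred: 152+0-30=122
Step 6: prey: 0+0-0=0; pred: 122+0-24=98
Step 7: prey: 0+0-0=0; pred: 98+0-19=79
Step 8: prey: 0+0-0=0; pred: 79+0-15=64
Max prey = 50 at step 1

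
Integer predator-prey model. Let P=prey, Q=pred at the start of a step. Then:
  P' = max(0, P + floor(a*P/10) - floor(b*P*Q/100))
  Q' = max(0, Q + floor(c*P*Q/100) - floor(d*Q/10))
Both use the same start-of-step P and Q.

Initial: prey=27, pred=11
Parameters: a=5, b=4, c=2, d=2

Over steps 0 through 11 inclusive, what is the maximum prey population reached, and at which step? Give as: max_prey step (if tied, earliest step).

Step 1: prey: 27+13-11=29; pred: 11+5-2=14
Step 2: prey: 29+14-16=27; pred: 14+8-2=20
Step 3: prey: 27+13-21=19; pred: 20+10-4=26
Step 4: prey: 19+9-19=9; pred: 26+9-5=30
Step 5: prey: 9+4-10=3; pred: 30+5-6=29
Step 6: prey: 3+1-3=1; pred: 29+1-5=25
Step 7: prey: 1+0-1=0; pred: 25+0-5=20
Step 8: prey: 0+0-0=0; pred: 20+0-4=16
Step 9: prey: 0+0-0=0; pred: 16+0-3=13
Step 10: prey: 0+0-0=0; pred: 13+0-2=11
Step 11: prey: 0+0-0=0; pred: 11+0-2=9
Max prey = 29 at step 1

Answer: 29 1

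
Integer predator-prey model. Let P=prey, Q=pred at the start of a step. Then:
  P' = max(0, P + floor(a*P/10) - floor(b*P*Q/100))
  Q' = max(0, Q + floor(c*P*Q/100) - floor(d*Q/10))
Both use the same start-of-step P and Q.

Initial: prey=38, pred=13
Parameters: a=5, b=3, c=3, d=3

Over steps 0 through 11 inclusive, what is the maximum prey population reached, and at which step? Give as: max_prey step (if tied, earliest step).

Step 1: prey: 38+19-14=43; pred: 13+14-3=24
Step 2: prey: 43+21-30=34; pred: 24+30-7=47
Step 3: prey: 34+17-47=4; pred: 47+47-14=80
Step 4: prey: 4+2-9=0; pred: 80+9-24=65
Step 5: prey: 0+0-0=0; pred: 65+0-19=46
Step 6: prey: 0+0-0=0; pred: 46+0-13=33
Step 7: prey: 0+0-0=0; pred: 33+0-9=24
Step 8: prey: 0+0-0=0; pred: 24+0-7=17
Step 9: prey: 0+0-0=0; pred: 17+0-5=12
Step 10: prey: 0+0-0=0; pred: 12+0-3=9
Step 11: prey: 0+0-0=0; pred: 9+0-2=7
Max prey = 43 at step 1

Answer: 43 1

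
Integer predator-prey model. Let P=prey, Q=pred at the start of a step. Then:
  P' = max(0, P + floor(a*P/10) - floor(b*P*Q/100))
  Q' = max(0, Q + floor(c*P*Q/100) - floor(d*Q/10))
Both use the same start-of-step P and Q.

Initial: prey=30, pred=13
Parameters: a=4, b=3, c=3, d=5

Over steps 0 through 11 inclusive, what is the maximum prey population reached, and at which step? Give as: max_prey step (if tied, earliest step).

Step 1: prey: 30+12-11=31; pred: 13+11-6=18
Step 2: prey: 31+12-16=27; pred: 18+16-9=25
Step 3: prey: 27+10-20=17; pred: 25+20-12=33
Step 4: prey: 17+6-16=7; pred: 33+16-16=33
Step 5: prey: 7+2-6=3; pred: 33+6-16=23
Step 6: prey: 3+1-2=2; pred: 23+2-11=14
Step 7: prey: 2+0-0=2; pred: 14+0-7=7
Step 8: prey: 2+0-0=2; pred: 7+0-3=4
Step 9: prey: 2+0-0=2; pred: 4+0-2=2
Step 10: prey: 2+0-0=2; pred: 2+0-1=1
Step 11: prey: 2+0-0=2; pred: 1+0-0=1
Max prey = 31 at step 1

Answer: 31 1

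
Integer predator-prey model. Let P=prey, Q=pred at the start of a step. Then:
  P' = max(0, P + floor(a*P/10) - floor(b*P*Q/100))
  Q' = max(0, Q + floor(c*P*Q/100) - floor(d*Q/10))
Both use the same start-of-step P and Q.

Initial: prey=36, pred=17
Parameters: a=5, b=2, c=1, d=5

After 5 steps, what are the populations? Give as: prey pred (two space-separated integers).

Step 1: prey: 36+18-12=42; pred: 17+6-8=15
Step 2: prey: 42+21-12=51; pred: 15+6-7=14
Step 3: prey: 51+25-14=62; pred: 14+7-7=14
Step 4: prey: 62+31-17=76; pred: 14+8-7=15
Step 5: prey: 76+38-22=92; pred: 15+11-7=19

Answer: 92 19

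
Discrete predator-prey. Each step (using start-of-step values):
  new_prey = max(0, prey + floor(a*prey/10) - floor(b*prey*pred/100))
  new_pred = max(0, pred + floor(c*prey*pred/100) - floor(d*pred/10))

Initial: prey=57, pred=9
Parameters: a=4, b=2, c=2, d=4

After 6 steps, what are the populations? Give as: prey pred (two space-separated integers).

Step 1: prey: 57+22-10=69; pred: 9+10-3=16
Step 2: prey: 69+27-22=74; pred: 16+22-6=32
Step 3: prey: 74+29-47=56; pred: 32+47-12=67
Step 4: prey: 56+22-75=3; pred: 67+75-26=116
Step 5: prey: 3+1-6=0; pred: 116+6-46=76
Step 6: prey: 0+0-0=0; pred: 76+0-30=46

Answer: 0 46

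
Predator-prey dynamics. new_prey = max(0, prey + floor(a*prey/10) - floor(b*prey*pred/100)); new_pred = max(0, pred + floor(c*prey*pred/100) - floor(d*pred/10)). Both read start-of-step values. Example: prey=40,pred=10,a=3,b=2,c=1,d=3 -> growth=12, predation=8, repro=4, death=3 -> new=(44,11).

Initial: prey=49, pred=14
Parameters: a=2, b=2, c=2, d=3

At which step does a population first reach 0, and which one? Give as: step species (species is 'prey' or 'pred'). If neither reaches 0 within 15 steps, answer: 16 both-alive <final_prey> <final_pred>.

Answer: 5 prey

Derivation:
Step 1: prey: 49+9-13=45; pred: 14+13-4=23
Step 2: prey: 45+9-20=34; pred: 23+20-6=37
Step 3: prey: 34+6-25=15; pred: 37+25-11=51
Step 4: prey: 15+3-15=3; pred: 51+15-15=51
Step 5: prey: 3+0-3=0; pred: 51+3-15=39
First extinction: prey at step 5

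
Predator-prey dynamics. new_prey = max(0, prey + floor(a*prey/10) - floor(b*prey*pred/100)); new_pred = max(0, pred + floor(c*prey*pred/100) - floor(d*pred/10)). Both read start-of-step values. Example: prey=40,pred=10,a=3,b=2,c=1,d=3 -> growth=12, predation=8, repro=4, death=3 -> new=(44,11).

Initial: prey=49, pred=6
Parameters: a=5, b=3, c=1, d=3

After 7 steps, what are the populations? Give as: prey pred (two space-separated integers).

Step 1: prey: 49+24-8=65; pred: 6+2-1=7
Step 2: prey: 65+32-13=84; pred: 7+4-2=9
Step 3: prey: 84+42-22=104; pred: 9+7-2=14
Step 4: prey: 104+52-43=113; pred: 14+14-4=24
Step 5: prey: 113+56-81=88; pred: 24+27-7=44
Step 6: prey: 88+44-116=16; pred: 44+38-13=69
Step 7: prey: 16+8-33=0; pred: 69+11-20=60

Answer: 0 60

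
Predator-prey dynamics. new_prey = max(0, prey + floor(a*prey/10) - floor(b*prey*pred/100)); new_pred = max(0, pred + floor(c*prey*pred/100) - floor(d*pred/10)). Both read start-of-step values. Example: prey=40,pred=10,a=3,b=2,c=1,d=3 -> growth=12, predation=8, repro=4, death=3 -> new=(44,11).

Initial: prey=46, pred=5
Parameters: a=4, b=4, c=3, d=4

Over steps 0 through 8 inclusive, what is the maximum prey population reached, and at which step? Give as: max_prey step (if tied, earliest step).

Step 1: prey: 46+18-9=55; pred: 5+6-2=9
Step 2: prey: 55+22-19=58; pred: 9+14-3=20
Step 3: prey: 58+23-46=35; pred: 20+34-8=46
Step 4: prey: 35+14-64=0; pred: 46+48-18=76
Step 5: prey: 0+0-0=0; pred: 76+0-30=46
Step 6: prey: 0+0-0=0; pred: 46+0-18=28
Step 7: prey: 0+0-0=0; pred: 28+0-11=17
Step 8: prey: 0+0-0=0; pred: 17+0-6=11
Max prey = 58 at step 2

Answer: 58 2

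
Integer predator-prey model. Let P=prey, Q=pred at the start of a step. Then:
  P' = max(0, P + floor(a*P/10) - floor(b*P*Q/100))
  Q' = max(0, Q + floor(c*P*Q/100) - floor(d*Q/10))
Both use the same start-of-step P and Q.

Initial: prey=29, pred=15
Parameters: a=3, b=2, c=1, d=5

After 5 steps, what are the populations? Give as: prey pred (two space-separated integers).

Step 1: prey: 29+8-8=29; pred: 15+4-7=12
Step 2: prey: 29+8-6=31; pred: 12+3-6=9
Step 3: prey: 31+9-5=35; pred: 9+2-4=7
Step 4: prey: 35+10-4=41; pred: 7+2-3=6
Step 5: prey: 41+12-4=49; pred: 6+2-3=5

Answer: 49 5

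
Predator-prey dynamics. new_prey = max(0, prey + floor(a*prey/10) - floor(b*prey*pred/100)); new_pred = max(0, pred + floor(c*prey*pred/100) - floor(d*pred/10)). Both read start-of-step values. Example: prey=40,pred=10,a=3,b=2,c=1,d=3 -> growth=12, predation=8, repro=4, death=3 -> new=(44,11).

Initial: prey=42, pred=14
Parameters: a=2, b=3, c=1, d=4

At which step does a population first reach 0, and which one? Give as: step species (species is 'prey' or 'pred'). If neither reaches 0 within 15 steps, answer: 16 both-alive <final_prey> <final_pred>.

Answer: 16 both-alive 46 2

Derivation:
Step 1: prey: 42+8-17=33; pred: 14+5-5=14
Step 2: prey: 33+6-13=26; pred: 14+4-5=13
Step 3: prey: 26+5-10=21; pred: 13+3-5=11
Step 4: prey: 21+4-6=19; pred: 11+2-4=9
Step 5: prey: 19+3-5=17; pred: 9+1-3=7
Step 6: prey: 17+3-3=17; pred: 7+1-2=6
Step 7: prey: 17+3-3=17; pred: 6+1-2=5
Step 8: prey: 17+3-2=18; pred: 5+0-2=3
Step 9: prey: 18+3-1=20; pred: 3+0-1=2
Step 10: prey: 20+4-1=23; pred: 2+0-0=2
Step 11: prey: 23+4-1=26; pred: 2+0-0=2
Step 12: prey: 26+5-1=30; pred: 2+0-0=2
Step 13: prey: 30+6-1=35; pred: 2+0-0=2
Step 14: prey: 35+7-2=40; pred: 2+0-0=2
Step 15: prey: 40+8-2=46; pred: 2+0-0=2
No extinction within 15 steps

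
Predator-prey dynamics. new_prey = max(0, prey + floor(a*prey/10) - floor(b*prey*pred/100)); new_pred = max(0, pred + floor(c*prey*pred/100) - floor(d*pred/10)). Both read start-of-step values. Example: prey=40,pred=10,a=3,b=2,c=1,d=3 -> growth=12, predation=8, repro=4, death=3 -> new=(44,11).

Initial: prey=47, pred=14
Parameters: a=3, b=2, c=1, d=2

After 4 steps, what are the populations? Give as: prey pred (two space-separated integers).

Step 1: prey: 47+14-13=48; pred: 14+6-2=18
Step 2: prey: 48+14-17=45; pred: 18+8-3=23
Step 3: prey: 45+13-20=38; pred: 23+10-4=29
Step 4: prey: 38+11-22=27; pred: 29+11-5=35

Answer: 27 35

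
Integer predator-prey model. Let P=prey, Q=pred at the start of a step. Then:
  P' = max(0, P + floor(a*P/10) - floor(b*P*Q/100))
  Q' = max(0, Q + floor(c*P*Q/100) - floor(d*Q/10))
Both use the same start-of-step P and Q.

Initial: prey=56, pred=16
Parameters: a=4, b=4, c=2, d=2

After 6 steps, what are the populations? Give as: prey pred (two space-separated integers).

Step 1: prey: 56+22-35=43; pred: 16+17-3=30
Step 2: prey: 43+17-51=9; pred: 30+25-6=49
Step 3: prey: 9+3-17=0; pred: 49+8-9=48
Step 4: prey: 0+0-0=0; pred: 48+0-9=39
Step 5: prey: 0+0-0=0; pred: 39+0-7=32
Step 6: prey: 0+0-0=0; pred: 32+0-6=26

Answer: 0 26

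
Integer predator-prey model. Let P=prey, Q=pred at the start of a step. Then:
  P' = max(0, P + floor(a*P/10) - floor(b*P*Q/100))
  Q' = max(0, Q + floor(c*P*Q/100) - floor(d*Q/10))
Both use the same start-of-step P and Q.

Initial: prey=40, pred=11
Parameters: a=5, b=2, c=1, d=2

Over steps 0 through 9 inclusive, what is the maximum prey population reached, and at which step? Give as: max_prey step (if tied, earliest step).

Step 1: prey: 40+20-8=52; pred: 11+4-2=13
Step 2: prey: 52+26-13=65; pred: 13+6-2=17
Step 3: prey: 65+32-22=75; pred: 17+11-3=25
Step 4: prey: 75+37-37=75; pred: 25+18-5=38
Step 5: prey: 75+37-57=55; pred: 38+28-7=59
Step 6: prey: 55+27-64=18; pred: 59+32-11=80
Step 7: prey: 18+9-28=0; pred: 80+14-16=78
Step 8: prey: 0+0-0=0; pred: 78+0-15=63
Step 9: prey: 0+0-0=0; pred: 63+0-12=51
Max prey = 75 at step 3

Answer: 75 3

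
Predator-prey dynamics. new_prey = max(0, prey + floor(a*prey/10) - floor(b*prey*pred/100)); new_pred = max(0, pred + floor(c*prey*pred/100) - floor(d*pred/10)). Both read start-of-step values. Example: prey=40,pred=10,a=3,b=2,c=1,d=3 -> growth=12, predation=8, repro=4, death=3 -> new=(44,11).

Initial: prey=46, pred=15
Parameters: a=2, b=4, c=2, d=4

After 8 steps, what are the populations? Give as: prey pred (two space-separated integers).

Step 1: prey: 46+9-27=28; pred: 15+13-6=22
Step 2: prey: 28+5-24=9; pred: 22+12-8=26
Step 3: prey: 9+1-9=1; pred: 26+4-10=20
Step 4: prey: 1+0-0=1; pred: 20+0-8=12
Step 5: prey: 1+0-0=1; pred: 12+0-4=8
Step 6: prey: 1+0-0=1; pred: 8+0-3=5
Step 7: prey: 1+0-0=1; pred: 5+0-2=3
Step 8: prey: 1+0-0=1; pred: 3+0-1=2

Answer: 1 2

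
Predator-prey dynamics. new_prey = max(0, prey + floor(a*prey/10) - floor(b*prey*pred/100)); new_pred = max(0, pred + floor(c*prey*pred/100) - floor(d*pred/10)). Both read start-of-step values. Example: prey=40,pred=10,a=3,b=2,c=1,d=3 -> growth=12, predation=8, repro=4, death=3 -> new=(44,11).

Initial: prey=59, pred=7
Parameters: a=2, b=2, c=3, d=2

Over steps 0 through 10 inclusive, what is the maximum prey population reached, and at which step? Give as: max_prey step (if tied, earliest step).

Step 1: prey: 59+11-8=62; pred: 7+12-1=18
Step 2: prey: 62+12-22=52; pred: 18+33-3=48
Step 3: prey: 52+10-49=13; pred: 48+74-9=113
Step 4: prey: 13+2-29=0; pred: 113+44-22=135
Step 5: prey: 0+0-0=0; pred: 135+0-27=108
Step 6: prey: 0+0-0=0; pred: 108+0-21=87
Step 7: prey: 0+0-0=0; pred: 87+0-17=70
Step 8: prey: 0+0-0=0; pred: 70+0-14=56
Step 9: prey: 0+0-0=0; pred: 56+0-11=45
Step 10: prey: 0+0-0=0; pred: 45+0-9=36
Max prey = 62 at step 1

Answer: 62 1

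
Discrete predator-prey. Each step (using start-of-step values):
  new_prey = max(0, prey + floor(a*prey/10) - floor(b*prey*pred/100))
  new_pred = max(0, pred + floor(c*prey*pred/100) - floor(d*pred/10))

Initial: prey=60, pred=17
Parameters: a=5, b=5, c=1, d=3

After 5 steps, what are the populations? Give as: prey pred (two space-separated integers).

Step 1: prey: 60+30-51=39; pred: 17+10-5=22
Step 2: prey: 39+19-42=16; pred: 22+8-6=24
Step 3: prey: 16+8-19=5; pred: 24+3-7=20
Step 4: prey: 5+2-5=2; pred: 20+1-6=15
Step 5: prey: 2+1-1=2; pred: 15+0-4=11

Answer: 2 11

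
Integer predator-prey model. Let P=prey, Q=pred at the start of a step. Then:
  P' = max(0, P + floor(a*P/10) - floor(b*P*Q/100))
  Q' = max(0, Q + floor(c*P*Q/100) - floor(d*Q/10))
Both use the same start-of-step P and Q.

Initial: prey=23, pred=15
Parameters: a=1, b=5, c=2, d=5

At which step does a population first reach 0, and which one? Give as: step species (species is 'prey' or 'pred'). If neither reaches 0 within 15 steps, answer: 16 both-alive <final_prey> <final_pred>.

Step 1: prey: 23+2-17=8; pred: 15+6-7=14
Step 2: prey: 8+0-5=3; pred: 14+2-7=9
Step 3: prey: 3+0-1=2; pred: 9+0-4=5
Step 4: prey: 2+0-0=2; pred: 5+0-2=3
Step 5: prey: 2+0-0=2; pred: 3+0-1=2
Step 6: prey: 2+0-0=2; pred: 2+0-1=1
Step 7: prey: 2+0-0=2; pred: 1+0-0=1
Steps 8-15: state stable at prey=2, pred=1 (no change)
No extinction within 15 steps

Answer: 16 both-alive 2 1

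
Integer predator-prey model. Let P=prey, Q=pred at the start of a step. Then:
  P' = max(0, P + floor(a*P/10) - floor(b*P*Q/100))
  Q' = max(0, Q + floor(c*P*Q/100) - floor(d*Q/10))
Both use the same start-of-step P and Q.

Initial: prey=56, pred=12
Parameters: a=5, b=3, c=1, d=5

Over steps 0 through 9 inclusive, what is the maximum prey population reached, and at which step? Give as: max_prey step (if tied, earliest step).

Step 1: prey: 56+28-20=64; pred: 12+6-6=12
Step 2: prey: 64+32-23=73; pred: 12+7-6=13
Step 3: prey: 73+36-28=81; pred: 13+9-6=16
Step 4: prey: 81+40-38=83; pred: 16+12-8=20
Step 5: prey: 83+41-49=75; pred: 20+16-10=26
Step 6: prey: 75+37-58=54; pred: 26+19-13=32
Step 7: prey: 54+27-51=30; pred: 32+17-16=33
Step 8: prey: 30+15-29=16; pred: 33+9-16=26
Step 9: prey: 16+8-12=12; pred: 26+4-13=17
Max prey = 83 at step 4

Answer: 83 4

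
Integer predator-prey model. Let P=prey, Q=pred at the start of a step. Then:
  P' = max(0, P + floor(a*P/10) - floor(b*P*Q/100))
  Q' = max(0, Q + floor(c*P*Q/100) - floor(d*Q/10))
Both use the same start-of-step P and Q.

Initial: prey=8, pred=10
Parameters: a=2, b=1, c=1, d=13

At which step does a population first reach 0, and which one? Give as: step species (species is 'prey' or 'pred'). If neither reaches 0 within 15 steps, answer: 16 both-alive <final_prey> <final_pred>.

Answer: 1 pred

Derivation:
Step 1: prey: 8+1-0=9; pred: 10+0-13=0
First extinction: pred at step 1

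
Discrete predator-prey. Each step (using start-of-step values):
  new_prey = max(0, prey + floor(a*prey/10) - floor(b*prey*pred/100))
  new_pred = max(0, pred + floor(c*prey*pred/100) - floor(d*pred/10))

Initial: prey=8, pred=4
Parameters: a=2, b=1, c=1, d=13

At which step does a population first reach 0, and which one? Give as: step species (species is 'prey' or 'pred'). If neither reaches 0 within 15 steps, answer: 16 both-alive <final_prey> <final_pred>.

Answer: 1 pred

Derivation:
Step 1: prey: 8+1-0=9; pred: 4+0-5=0
First extinction: pred at step 1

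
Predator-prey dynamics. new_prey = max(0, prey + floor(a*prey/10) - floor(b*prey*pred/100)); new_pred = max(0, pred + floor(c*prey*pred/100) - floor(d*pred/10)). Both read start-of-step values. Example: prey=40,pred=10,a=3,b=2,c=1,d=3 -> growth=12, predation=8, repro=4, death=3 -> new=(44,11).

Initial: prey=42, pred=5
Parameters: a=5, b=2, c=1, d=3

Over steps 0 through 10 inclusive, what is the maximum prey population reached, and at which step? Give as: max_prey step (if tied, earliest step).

Step 1: prey: 42+21-4=59; pred: 5+2-1=6
Step 2: prey: 59+29-7=81; pred: 6+3-1=8
Step 3: prey: 81+40-12=109; pred: 8+6-2=12
Step 4: prey: 109+54-26=137; pred: 12+13-3=22
Step 5: prey: 137+68-60=145; pred: 22+30-6=46
Step 6: prey: 145+72-133=84; pred: 46+66-13=99
Step 7: prey: 84+42-166=0; pred: 99+83-29=153
Step 8: prey: 0+0-0=0; pred: 153+0-45=108
Step 9: prey: 0+0-0=0; pred: 108+0-32=76
Step 10: prey: 0+0-0=0; pred: 76+0-22=54
Max prey = 145 at step 5

Answer: 145 5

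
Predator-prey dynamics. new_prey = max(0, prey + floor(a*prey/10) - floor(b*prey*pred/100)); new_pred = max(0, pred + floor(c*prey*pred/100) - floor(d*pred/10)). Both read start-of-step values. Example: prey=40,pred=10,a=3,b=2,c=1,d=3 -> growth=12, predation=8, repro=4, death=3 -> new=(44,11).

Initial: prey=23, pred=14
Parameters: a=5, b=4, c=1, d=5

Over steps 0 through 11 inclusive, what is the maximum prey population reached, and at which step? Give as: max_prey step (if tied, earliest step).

Step 1: prey: 23+11-12=22; pred: 14+3-7=10
Step 2: prey: 22+11-8=25; pred: 10+2-5=7
Step 3: prey: 25+12-7=30; pred: 7+1-3=5
Step 4: prey: 30+15-6=39; pred: 5+1-2=4
Step 5: prey: 39+19-6=52; pred: 4+1-2=3
Step 6: prey: 52+26-6=72; pred: 3+1-1=3
Step 7: prey: 72+36-8=100; pred: 3+2-1=4
Step 8: prey: 100+50-16=134; pred: 4+4-2=6
Step 9: prey: 134+67-32=169; pred: 6+8-3=11
Step 10: prey: 169+84-74=179; pred: 11+18-5=24
Step 11: prey: 179+89-171=97; pred: 24+42-12=54
Max prey = 179 at step 10

Answer: 179 10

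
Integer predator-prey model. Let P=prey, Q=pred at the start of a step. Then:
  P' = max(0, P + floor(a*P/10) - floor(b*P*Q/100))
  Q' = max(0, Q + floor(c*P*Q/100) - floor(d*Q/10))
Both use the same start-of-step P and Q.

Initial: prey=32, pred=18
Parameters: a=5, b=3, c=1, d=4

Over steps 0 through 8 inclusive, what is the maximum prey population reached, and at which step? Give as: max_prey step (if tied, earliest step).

Answer: 62 8

Derivation:
Step 1: prey: 32+16-17=31; pred: 18+5-7=16
Step 2: prey: 31+15-14=32; pred: 16+4-6=14
Step 3: prey: 32+16-13=35; pred: 14+4-5=13
Step 4: prey: 35+17-13=39; pred: 13+4-5=12
Step 5: prey: 39+19-14=44; pred: 12+4-4=12
Step 6: prey: 44+22-15=51; pred: 12+5-4=13
Step 7: prey: 51+25-19=57; pred: 13+6-5=14
Step 8: prey: 57+28-23=62; pred: 14+7-5=16
Max prey = 62 at step 8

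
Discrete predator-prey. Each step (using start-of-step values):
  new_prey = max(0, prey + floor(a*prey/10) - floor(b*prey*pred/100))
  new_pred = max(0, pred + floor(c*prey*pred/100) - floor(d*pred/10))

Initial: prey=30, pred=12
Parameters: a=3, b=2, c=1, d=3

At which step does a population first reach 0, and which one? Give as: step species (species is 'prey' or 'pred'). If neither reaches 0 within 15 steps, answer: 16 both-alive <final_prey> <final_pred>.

Answer: 16 both-alive 22 14

Derivation:
Step 1: prey: 30+9-7=32; pred: 12+3-3=12
Step 2: prey: 32+9-7=34; pred: 12+3-3=12
Step 3: prey: 34+10-8=36; pred: 12+4-3=13
Step 4: prey: 36+10-9=37; pred: 13+4-3=14
Step 5: prey: 37+11-10=38; pred: 14+5-4=15
Step 6: prey: 38+11-11=38; pred: 15+5-4=16
Step 7: prey: 38+11-12=37; pred: 16+6-4=18
Step 8: prey: 37+11-13=35; pred: 18+6-5=19
Step 9: prey: 35+10-13=32; pred: 19+6-5=20
Step 10: prey: 32+9-12=29; pred: 20+6-6=20
Step 11: prey: 29+8-11=26; pred: 20+5-6=19
Step 12: prey: 26+7-9=24; pred: 19+4-5=18
Step 13: prey: 24+7-8=23; pred: 18+4-5=17
Step 14: prey: 23+6-7=22; pred: 17+3-5=15
Step 15: prey: 22+6-6=22; pred: 15+3-4=14
No extinction within 15 steps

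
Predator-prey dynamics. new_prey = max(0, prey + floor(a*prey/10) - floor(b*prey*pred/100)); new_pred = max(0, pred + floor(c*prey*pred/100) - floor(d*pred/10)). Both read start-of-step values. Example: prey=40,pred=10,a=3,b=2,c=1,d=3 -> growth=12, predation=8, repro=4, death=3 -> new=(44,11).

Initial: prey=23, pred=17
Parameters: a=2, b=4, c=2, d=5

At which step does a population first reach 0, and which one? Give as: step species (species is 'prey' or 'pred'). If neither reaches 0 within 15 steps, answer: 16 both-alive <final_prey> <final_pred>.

Answer: 16 both-alive 26 1

Derivation:
Step 1: prey: 23+4-15=12; pred: 17+7-8=16
Step 2: prey: 12+2-7=7; pred: 16+3-8=11
Step 3: prey: 7+1-3=5; pred: 11+1-5=7
Step 4: prey: 5+1-1=5; pred: 7+0-3=4
Step 5: prey: 5+1-0=6; pred: 4+0-2=2
Step 6: prey: 6+1-0=7; pred: 2+0-1=1
Step 7: prey: 7+1-0=8; pred: 1+0-0=1
Step 8: prey: 8+1-0=9; pred: 1+0-0=1
Step 9: prey: 9+1-0=10; pred: 1+0-0=1
Step 10: prey: 10+2-0=12; pred: 1+0-0=1
Step 11: prey: 12+2-0=14; pred: 1+0-0=1
Step 12: prey: 14+2-0=16; pred: 1+0-0=1
Step 13: prey: 16+3-0=19; pred: 1+0-0=1
Step 14: prey: 19+3-0=22; pred: 1+0-0=1
Step 15: prey: 22+4-0=26; pred: 1+0-0=1
No extinction within 15 steps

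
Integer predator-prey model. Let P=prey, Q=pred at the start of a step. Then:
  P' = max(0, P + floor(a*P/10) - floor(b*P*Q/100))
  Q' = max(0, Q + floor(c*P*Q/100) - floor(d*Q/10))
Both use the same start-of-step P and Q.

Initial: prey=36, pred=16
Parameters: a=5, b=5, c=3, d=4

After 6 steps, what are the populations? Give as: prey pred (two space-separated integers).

Answer: 0 7

Derivation:
Step 1: prey: 36+18-28=26; pred: 16+17-6=27
Step 2: prey: 26+13-35=4; pred: 27+21-10=38
Step 3: prey: 4+2-7=0; pred: 38+4-15=27
Step 4: prey: 0+0-0=0; pred: 27+0-10=17
Step 5: prey: 0+0-0=0; pred: 17+0-6=11
Step 6: prey: 0+0-0=0; pred: 11+0-4=7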